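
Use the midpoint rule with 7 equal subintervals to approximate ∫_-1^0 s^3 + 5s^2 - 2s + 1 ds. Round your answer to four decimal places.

Δs = (0 − (-1))/7 = 1/7.
Midpoints: -13/14, -11/14, -9/14, -0.5, -5/14, -3/14, -1/14.
f(-13/14) = 17473/2744, f(-11/14) = 14195/2744, f(-9/14) = 11213/2744, f(-0.5) = 3.125, f(-5/14) = 6329/2744, f(-3/14) = 4523/2744, f(-1/14) = 3205/2744.
Sum = Δs · [f(-13/14) + f(-11/14) + f(-9/14) + ...].
Sum ≈ 3.4107.

3.4107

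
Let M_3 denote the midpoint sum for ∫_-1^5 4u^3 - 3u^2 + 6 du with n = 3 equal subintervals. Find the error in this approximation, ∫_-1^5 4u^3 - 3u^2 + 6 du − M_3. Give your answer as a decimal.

Exact integral: ∫_-1^5 f(u) du = 534.
M_3 = 492.
Error = 534 − 492 = 42.

42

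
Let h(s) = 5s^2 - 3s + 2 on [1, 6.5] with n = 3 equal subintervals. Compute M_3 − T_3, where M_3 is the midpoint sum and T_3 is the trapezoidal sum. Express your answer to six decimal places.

M_3 ≈ 397.46412037.
T_3 ≈ 420.57175926.
M_3 − T_3 ≈ -23.107639.

-23.107639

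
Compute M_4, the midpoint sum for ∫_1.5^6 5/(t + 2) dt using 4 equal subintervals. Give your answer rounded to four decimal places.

4.1163

Δt = (6 − 1.5)/4 = 1.125.
Midpoints: 2.0625, 3.1875, 4.3125, 5.4375.
f(2.0625) = 16/13, f(3.1875) = 80/83, f(4.3125) = 80/101, f(5.4375) = 80/119.
Sum = Δt · [f(2.0625) + f(3.1875) + f(4.3125) + f(5.4375)].
Sum ≈ 4.1163.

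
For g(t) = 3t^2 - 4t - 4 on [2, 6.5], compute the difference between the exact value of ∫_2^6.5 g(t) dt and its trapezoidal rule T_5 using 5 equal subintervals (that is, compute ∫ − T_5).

Exact integral: ∫_2^6.5 g(t) dt = 172.125.
T_5 = 173.9475.
Error = 172.125 − 173.9475 = -1.8225.

-1.8225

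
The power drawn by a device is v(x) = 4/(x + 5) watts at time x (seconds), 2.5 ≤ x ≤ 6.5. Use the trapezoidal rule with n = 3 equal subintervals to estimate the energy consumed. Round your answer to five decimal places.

Δx = (6.5 − 2.5)/3 = 4/3.
v(2.5) = 8/15, v(23/6) = 24/53, v(31/6) = 24/61, v(6.5) = 8/23.
T_3 = (Δx/2)·[v(x_0) + 2v(x_1) + 2v(x_2) + v(x_3)].
Sum ≈ 1.71580.

1.71580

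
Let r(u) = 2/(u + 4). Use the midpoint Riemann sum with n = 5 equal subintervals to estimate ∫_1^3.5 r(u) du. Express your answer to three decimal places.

0.810

Δu = (3.5 − 1)/5 = 0.5.
Midpoints: 1.25, 1.75, 2.25, 2.75, 3.25.
r(1.25) = 8/21, r(1.75) = 8/23, r(2.25) = 0.32, r(2.75) = 8/27, r(3.25) = 8/29.
Sum = Δu · [r(1.25) + r(1.75) + r(2.25) + r(2.75) + r(3.25)].
Sum ≈ 0.810.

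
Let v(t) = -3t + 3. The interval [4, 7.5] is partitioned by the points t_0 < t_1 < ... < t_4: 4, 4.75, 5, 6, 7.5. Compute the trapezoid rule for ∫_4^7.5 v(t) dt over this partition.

Subinterval widths: 0.75, 0.25, 1, 1.5.
v(4) = -9, v(4.75) = -11.25, v(5) = -12, v(6) = -15, v(7.5) = -19.5.
On each subinterval the trapezoid contributes (Δt_i/2)·[v(t_{i-1}) + v(t_i)].
Sum = -49.875.

-49.875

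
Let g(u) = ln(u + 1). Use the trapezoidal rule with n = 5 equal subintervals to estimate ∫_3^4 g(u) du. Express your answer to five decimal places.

Δu = (4 − 3)/5 = 0.2.
g(3) ≈ 1.38629, g(3.2) ≈ 1.43508, g(3.4) ≈ 1.48160, g(3.6) ≈ 1.52606, g(3.8) ≈ 1.56862, g(4) ≈ 1.60944.
T_5 = (Δu/2)·[g(u_0) + 2g(u_1) + ... + 2g(u_{4}) + g(u_5)].
Sum ≈ 1.50185.

1.50185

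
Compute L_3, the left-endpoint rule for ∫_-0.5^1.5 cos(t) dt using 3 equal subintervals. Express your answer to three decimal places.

1.691

Δt = (1.5 − (-0.5))/3 = 2/3.
Left endpoints: -0.5, 1/6, 5/6.
f(-0.5) ≈ 0.878, f(1/6) ≈ 0.986, f(5/6) ≈ 0.672.
Sum = Δt · [f(-0.5) + f(1/6) + f(5/6)].
Sum ≈ 1.691.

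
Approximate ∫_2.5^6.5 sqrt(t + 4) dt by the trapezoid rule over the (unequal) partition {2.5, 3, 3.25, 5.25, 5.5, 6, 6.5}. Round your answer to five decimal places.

Subinterval widths: 0.5, 0.25, 2, 0.25, 0.5, 0.5.
f(2.5) ≈ 2.54951, f(3) ≈ 2.64575, f(3.25) ≈ 2.69258, f(5.25) ≈ 3.04138, f(5.5) ≈ 3.08221, f(6) ≈ 3.16228, f(6.5) ≈ 3.24037.
On each subinterval the trapezoid contributes (Δt_i/2)·[f(t_{i-1}) + f(t_i)].
Sum ≈ 11.62730.

11.62730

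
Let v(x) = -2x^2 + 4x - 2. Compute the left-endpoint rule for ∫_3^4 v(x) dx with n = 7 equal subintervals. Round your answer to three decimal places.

-11.959

Δx = (4 − 3)/7 = 1/7.
Left endpoints: 3, 22/7, 23/7, 24/7, 25/7, 26/7, 27/7.
v(3) = -8, v(22/7) = -450/49, v(23/7) = -512/49, v(24/7) = -578/49, v(25/7) = -648/49, v(26/7) = -722/49, v(27/7) = -800/49.
Sum = Δx · [v(3) + v(22/7) + v(23/7) + ...].
Sum ≈ -11.959.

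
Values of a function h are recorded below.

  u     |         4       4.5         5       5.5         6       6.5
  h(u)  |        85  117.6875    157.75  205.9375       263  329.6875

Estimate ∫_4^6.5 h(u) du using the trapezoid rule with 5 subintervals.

Δu = 0.5.
T_5 = (0.5/2)·[85 + 2·117.6875 + 2·157.75 + 2·205.9375 + 2·263 + 329.6875] = 475.859375.

475.859375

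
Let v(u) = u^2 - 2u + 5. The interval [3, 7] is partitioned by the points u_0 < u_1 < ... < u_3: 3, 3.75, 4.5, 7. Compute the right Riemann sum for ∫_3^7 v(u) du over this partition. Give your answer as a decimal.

120.859375

Subinterval widths: 0.75, 0.75, 2.5.
Right endpoints: 3.75, 4.5, 7.
v(3.75) = 11.5625, v(4.5) = 16.25, v(7) = 40.
Sum = Σ Δu_i · v(u_i).
Sum = 120.859375.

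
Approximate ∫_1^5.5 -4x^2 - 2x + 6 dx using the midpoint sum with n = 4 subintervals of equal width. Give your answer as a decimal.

Δx = (5.5 − 1)/4 = 1.125.
Midpoints: 1.5625, 2.6875, 3.8125, 4.9375.
f(1.5625) = -6.890625, f(2.6875) = -28.265625, f(3.8125) = -59.765625, f(4.9375) = -101.390625.
Sum = Δx · [f(1.5625) + f(2.6875) + f(3.8125) + f(4.9375)].
Sum = -220.8515625.

-220.8515625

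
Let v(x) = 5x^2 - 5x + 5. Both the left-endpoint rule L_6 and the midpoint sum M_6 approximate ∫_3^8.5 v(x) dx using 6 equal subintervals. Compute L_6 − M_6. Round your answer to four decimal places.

-126.5668

L_6 ≈ 719.424190.
M_6 ≈ 845.991030.
L_6 − M_6 ≈ -126.5668.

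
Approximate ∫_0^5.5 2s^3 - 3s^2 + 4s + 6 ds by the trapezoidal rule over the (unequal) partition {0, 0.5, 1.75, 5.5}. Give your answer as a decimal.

550.640625

Subinterval widths: 0.5, 1.25, 3.75.
f(0) = 6, f(0.5) = 7.5, f(1.75) = 14.53125, f(5.5) = 270.
On each subinterval the trapezoid contributes (Δs_i/2)·[f(s_{i-1}) + f(s_i)].
Sum = 550.640625.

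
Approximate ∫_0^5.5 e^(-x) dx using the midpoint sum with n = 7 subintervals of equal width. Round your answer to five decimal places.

0.97075

Δx = (5.5 − 0)/7 = 11/14.
Midpoints: 11/28, 33/28, 55/28, 2.75, 99/28, 121/28, 143/28.
f(11/28) ≈ 0.67513, f(33/28) ≈ 0.30772, f(55/28) ≈ 0.14026, f(2.75) ≈ 0.06393, f(99/28) ≈ 0.02914, f(121/28) ≈ 0.01328, f(143/28) ≈ 0.00605.
Sum = Δx · [f(11/28) + f(33/28) + f(55/28) + ...].
Sum ≈ 0.97075.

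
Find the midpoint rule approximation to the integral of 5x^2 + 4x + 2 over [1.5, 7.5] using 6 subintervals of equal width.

815

Δx = (7.5 − 1.5)/6 = 1.
Midpoints: 2, 3, 4, 5, 6, 7.
f(2) = 30, f(3) = 59, f(4) = 98, f(5) = 147, f(6) = 206, f(7) = 275.
Sum = Δx · [f(2) + f(3) + f(4) + ...].
Sum = 815.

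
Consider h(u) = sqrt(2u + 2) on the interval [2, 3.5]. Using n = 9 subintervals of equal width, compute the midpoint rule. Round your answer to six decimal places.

4.101107

Δu = (3.5 − 2)/9 = 1/6.
Midpoints: 25/12, 2.25, 29/12, 31/12, 2.75, 35/12, 37/12, 3.25, 41/12.
h(25/12) ≈ 2.483277, h(2.25) ≈ 2.549510, h(29/12) ≈ 2.614065, h(31/12) ≈ 2.677063, h(2.75) ≈ 2.738613, h(35/12) ≈ 2.798809, h(37/12) ≈ 2.857738, h(3.25) ≈ 2.915476, h(41/12) ≈ 2.972092.
Sum = Δu · [h(25/12) + h(2.25) + h(29/12) + ...].
Sum ≈ 4.101107.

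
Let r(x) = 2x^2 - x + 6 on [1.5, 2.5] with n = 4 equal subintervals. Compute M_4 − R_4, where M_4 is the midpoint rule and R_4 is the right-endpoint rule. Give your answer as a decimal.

M_4 = 12.15625.
R_4 = 13.0625.
M_4 − R_4 = -0.90625.

-0.90625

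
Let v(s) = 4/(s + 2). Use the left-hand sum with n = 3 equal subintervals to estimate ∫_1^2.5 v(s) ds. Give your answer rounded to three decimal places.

Δs = (2.5 − 1)/3 = 0.5.
Left endpoints: 1, 1.5, 2.
v(1) = 4/3, v(1.5) = 8/7, v(2) = 1.
Sum = Δs · [v(1) + v(1.5) + v(2)].
Sum ≈ 1.738.

1.738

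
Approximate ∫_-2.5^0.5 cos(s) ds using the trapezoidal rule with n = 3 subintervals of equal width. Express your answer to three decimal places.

0.987

Δs = (0.5 − (-2.5))/3 = 1.
f(-2.5) ≈ -0.801, f(-1.5) ≈ 0.071, f(-0.5) ≈ 0.878, f(0.5) ≈ 0.878.
T_3 = (Δs/2)·[f(s_0) + 2f(s_1) + 2f(s_2) + f(s_3)].
Sum ≈ 0.987.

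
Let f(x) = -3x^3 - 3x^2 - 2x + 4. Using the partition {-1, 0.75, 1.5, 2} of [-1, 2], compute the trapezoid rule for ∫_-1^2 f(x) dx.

Subinterval widths: 1.75, 0.75, 0.5.
f(-1) = 6, f(0.75) = -0.453125, f(1.5) = -15.875, f(2) = -36.
On each subinterval the trapezoid contributes (Δx_i/2)·[f(x_{i-1}) + f(x_i)].
Sum = -14.23828125.

-14.23828125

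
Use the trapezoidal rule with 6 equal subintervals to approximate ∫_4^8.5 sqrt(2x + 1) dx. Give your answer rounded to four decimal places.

Δx = (8.5 − 4)/6 = 0.75.
f(4) ≈ 3.0000, f(4.75) ≈ 3.2404, f(5.5) ≈ 3.4641, f(6.25) ≈ 3.6742, f(7) ≈ 3.8730, f(7.75) ≈ 4.0620, f(8.5) ≈ 4.2426.
T_6 = (Δx/2)·[f(x_0) + 2f(x_1) + ... + 2f(x_{5}) + f(x_6)].
Sum ≈ 16.4513.

16.4513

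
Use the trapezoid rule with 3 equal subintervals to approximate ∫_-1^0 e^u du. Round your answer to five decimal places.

Δu = (0 − (-1))/3 = 1/3.
f(-1) ≈ 0.36788, f(-2/3) ≈ 0.51342, f(-1/3) ≈ 0.71653, f(0) ≈ 1.00000.
T_3 = (Δu/2)·[f(u_0) + 2f(u_1) + 2f(u_2) + f(u_3)].
Sum ≈ 0.63796.

0.63796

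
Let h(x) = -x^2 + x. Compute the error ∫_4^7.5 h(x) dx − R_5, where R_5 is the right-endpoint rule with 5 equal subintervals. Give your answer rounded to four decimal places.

13.1483

Exact integral: ∫_4^7.5 h(x) dx ≈ -99.166667.
R_5 = -112.315.
Error ≈ -99.166667 − (-112.315) ≈ 13.1483.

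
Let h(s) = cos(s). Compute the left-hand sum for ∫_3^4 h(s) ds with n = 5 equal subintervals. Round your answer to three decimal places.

-0.929

Δs = (4 − 3)/5 = 0.2.
Left endpoints: 3, 3.2, 3.4, 3.6, 3.8.
h(3) ≈ -0.990, h(3.2) ≈ -0.998, h(3.4) ≈ -0.967, h(3.6) ≈ -0.897, h(3.8) ≈ -0.791.
Sum = Δs · [h(3) + h(3.2) + h(3.4) + h(3.6) + h(3.8)].
Sum ≈ -0.929.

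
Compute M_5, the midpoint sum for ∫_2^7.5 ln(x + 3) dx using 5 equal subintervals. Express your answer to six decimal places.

11.147507

Δx = (7.5 − 2)/5 = 1.1.
Midpoints: 2.55, 3.65, 4.75, 5.85, 6.95.
f(2.55) ≈ 1.713798, f(3.65) ≈ 1.894617, f(4.75) ≈ 2.047693, f(5.85) ≈ 2.180417, f(6.95) ≈ 2.297573.
Sum = Δx · [f(2.55) + f(3.65) + f(4.75) + f(5.85) + f(6.95)].
Sum ≈ 11.147507.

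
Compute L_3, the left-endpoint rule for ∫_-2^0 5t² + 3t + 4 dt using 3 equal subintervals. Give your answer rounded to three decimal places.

20.741

Δt = (0 − (-2))/3 = 2/3.
Left endpoints: -2, -4/3, -2/3.
f(-2) = 18, f(-4/3) = 80/9, f(-2/3) = 38/9.
Sum = Δt · [f(-2) + f(-4/3) + f(-2/3)].
Sum ≈ 20.741.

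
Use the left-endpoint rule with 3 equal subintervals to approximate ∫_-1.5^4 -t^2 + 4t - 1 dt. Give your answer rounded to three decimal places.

Δt = (4 − (-1.5))/3 = 11/6.
Left endpoints: -1.5, 1/3, 13/6.
f(-1.5) = -9.25, f(1/3) = 2/9, f(13/6) = 107/36.
Sum = Δt · [f(-1.5) + f(1/3) + f(13/6)].
Sum ≈ -11.102.

-11.102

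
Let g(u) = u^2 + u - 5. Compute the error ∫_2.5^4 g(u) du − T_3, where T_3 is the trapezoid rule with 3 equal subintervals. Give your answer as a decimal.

-0.0625

Exact integral: ∫_2.5^4 g(u) du = 13.5.
T_3 = 13.5625.
Error = 13.5 − 13.5625 = -0.0625.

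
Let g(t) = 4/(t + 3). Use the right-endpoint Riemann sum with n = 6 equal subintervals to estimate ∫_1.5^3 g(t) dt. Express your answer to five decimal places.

Δt = (3 − 1.5)/6 = 0.25.
Right endpoints: 1.75, 2, 2.25, 2.5, 2.75, 3.
g(1.75) = 16/19, g(2) = 0.8, g(2.25) = 16/21, g(2.5) = 8/11, g(2.75) = 16/23, g(3) = 2/3.
Sum = Δt · [g(1.75) + g(2) + g(2.25) + ...].
Sum ≈ 1.12340.

1.12340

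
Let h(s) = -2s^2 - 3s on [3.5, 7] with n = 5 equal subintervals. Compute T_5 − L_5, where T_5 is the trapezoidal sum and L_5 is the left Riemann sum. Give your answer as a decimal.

T_5 = -255.78.
L_5 = -226.38.
T_5 − L_5 = -29.4.

-29.4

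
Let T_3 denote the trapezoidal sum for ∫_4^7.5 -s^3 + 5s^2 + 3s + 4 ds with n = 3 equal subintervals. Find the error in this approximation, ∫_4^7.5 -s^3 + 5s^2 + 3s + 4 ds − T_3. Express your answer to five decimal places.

Exact integral: ∫_4^7.5 f(s) ds ≈ -56.1822917.
T_3 ≈ -65.9085648.
Error ≈ -56.1822917 − (-65.9085648) ≈ 9.72627.

9.72627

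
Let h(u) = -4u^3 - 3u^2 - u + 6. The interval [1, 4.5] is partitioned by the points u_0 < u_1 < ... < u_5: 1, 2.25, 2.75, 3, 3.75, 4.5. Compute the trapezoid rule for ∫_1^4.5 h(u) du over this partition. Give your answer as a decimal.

Subinterval widths: 1.25, 0.5, 0.25, 0.75, 0.75.
h(1) = -2, h(2.25) = -57, h(2.75) = -102.625, h(3) = -132, h(3.75) = -250.875, h(4.5) = -423.75.
On each subinterval the trapezoid contributes (Δu_i/2)·[h(u_{i-1}) + h(u_i)].
Sum = -502.671875.

-502.671875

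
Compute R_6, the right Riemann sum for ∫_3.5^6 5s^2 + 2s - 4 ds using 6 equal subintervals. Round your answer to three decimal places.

328.435

Δs = (6 − 3.5)/6 = 5/12.
Right endpoints: 47/12, 13/3, 4.75, 31/6, 67/12, 6.
f(47/12) = 11597/144, f(13/3) = 887/9, f(4.75) = 118.3125, f(31/6) = 5033/36, f(67/12) = 23477/144, f(6) = 188.
Sum = Δs · [f(47/12) + f(13/3) + f(4.75) + ...].
Sum ≈ 328.435.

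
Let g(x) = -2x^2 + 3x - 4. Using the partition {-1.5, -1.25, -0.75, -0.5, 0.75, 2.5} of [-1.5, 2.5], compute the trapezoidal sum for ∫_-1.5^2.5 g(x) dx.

-25.15625

Subinterval widths: 0.25, 0.5, 0.25, 1.25, 1.75.
g(-1.5) = -13, g(-1.25) = -10.875, g(-0.75) = -7.375, g(-0.5) = -6, g(0.75) = -2.875, g(2.5) = -9.
On each subinterval the trapezoid contributes (Δx_i/2)·[g(x_{i-1}) + g(x_i)].
Sum = -25.15625.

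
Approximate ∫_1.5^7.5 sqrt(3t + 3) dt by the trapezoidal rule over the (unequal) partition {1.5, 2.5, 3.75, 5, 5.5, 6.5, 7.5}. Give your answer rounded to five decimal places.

Subinterval widths: 1, 1.25, 1.25, 0.5, 1, 1.
f(1.5) ≈ 2.73861, f(2.5) ≈ 3.24037, f(3.75) ≈ 3.77492, f(5) ≈ 4.24264, f(5.5) ≈ 4.41588, f(6.5) ≈ 4.74342, f(7.5) ≈ 5.04975.
On each subinterval the trapezoid contributes (Δt_i/2)·[f(t_{i-1}) + f(t_i)].
Sum ≈ 24.02588.

24.02588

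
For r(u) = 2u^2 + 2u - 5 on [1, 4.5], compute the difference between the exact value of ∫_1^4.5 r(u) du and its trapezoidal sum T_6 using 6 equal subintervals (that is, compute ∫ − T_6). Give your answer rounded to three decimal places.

Exact integral: ∫_1^4.5 r(u) du ≈ 61.83333.
T_6 ≈ 62.23032.
Error ≈ 61.83333 − 62.23032 ≈ -0.397.

-0.397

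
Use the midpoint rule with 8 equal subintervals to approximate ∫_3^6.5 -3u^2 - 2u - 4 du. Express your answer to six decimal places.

-294.707520

Δu = (6.5 − 3)/8 = 0.4375.
Midpoints: 3.21875, 3.65625, 4.09375, 4.53125, 4.96875, 5.40625, 5.84375, 6.28125.
f(3.21875) = -42515/1024, f(3.65625) = -52651/1024, f(4.09375) = -63963/1024, f(4.53125) = -76451/1024, f(4.96875) = -90115/1024, f(5.40625) = -104955/1024, f(5.84375) = -120971/1024, f(6.28125) = -138163/1024.
Sum = Δu · [f(3.21875) + f(3.65625) + f(4.09375) + ...].
Sum ≈ -294.707520.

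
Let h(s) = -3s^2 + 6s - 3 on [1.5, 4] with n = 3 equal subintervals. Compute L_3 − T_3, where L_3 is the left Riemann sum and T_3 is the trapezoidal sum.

10.9375

L_3 ≈ -16.80555556.
T_3 ≈ -27.74305556.
L_3 − T_3 = 10.9375.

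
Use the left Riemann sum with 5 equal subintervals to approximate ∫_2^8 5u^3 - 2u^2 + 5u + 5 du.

Δu = (8 − 2)/5 = 1.2.
Left endpoints: 2, 3.2, 4.4, 5.6, 6.8.
f(2) = 47, f(3.2) = 164.36, f(4.4) = 414.2, f(5.6) = 848.36, f(6.8) = 1518.68.
Sum = Δu · [f(2) + f(3.2) + f(4.4) + f(5.6) + f(6.8)].
Sum = 3591.12.

3591.12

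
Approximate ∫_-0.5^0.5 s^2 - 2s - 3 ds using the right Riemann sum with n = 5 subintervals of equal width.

Δs = (0.5 − (-0.5))/5 = 0.2.
Right endpoints: -0.3, -0.1, 0.1, 0.3, 0.5.
f(-0.3) = -2.31, f(-0.1) = -2.79, f(0.1) = -3.19, f(0.3) = -3.51, f(0.5) = -3.75.
Sum = Δs · [f(-0.3) + f(-0.1) + f(0.1) + f(0.3) + f(0.5)].
Sum = -3.11.

-3.11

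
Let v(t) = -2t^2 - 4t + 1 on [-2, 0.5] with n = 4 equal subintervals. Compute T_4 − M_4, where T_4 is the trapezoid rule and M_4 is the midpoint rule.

T_4 = 4.2578125.
M_4 = 4.74609375.
T_4 − M_4 = -0.48828125.

-0.48828125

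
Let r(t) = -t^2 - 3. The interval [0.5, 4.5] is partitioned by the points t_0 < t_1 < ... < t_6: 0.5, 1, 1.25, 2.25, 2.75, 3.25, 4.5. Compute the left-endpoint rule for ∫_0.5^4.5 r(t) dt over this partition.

Subinterval widths: 0.5, 0.25, 1, 0.5, 0.5, 1.25.
Left endpoints: 0.5, 1, 1.25, 2.25, 2.75, 3.25.
r(0.5) = -3.25, r(1) = -4, r(1.25) = -4.5625, r(2.25) = -8.0625, r(2.75) = -10.5625, r(3.25) = -13.5625.
Sum = Σ Δt_i · r(t_i).
Sum = -33.453125.

-33.453125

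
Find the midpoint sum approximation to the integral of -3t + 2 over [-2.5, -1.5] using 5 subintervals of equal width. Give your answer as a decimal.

8

Δt = (-1.5 − (-2.5))/5 = 0.2.
Midpoints: -2.4, -2.2, -2, -1.8, -1.6.
f(-2.4) = 9.2, f(-2.2) = 8.6, f(-2) = 8, f(-1.8) = 7.4, f(-1.6) = 6.8.
Sum = Δt · [f(-2.4) + f(-2.2) + f(-2) + f(-1.8) + f(-1.6)].
Sum = 8.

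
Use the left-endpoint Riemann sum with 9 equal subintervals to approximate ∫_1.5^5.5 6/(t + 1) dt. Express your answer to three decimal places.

6.075

Δt = (5.5 − 1.5)/9 = 4/9.
Left endpoints: 1.5, 35/18, 43/18, 17/6, 59/18, 67/18, 25/6, 83/18, 91/18.
f(1.5) = 2.4, f(35/18) = 108/53, f(43/18) = 108/61, f(17/6) = 36/23, f(59/18) = 108/77, f(67/18) = 108/85, f(25/6) = 36/31, f(83/18) = 108/101, f(91/18) = 108/109.
Sum = Δt · [f(1.5) + f(35/18) + f(43/18) + ...].
Sum ≈ 6.075.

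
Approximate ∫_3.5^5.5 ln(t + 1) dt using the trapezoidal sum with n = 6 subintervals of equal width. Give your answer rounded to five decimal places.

Δt = (5.5 − 3.5)/6 = 1/3.
f(3.5) ≈ 1.50408, f(23/6) ≈ 1.57554, f(25/6) ≈ 1.64223, f(4.5) ≈ 1.70475, f(29/6) ≈ 1.76359, f(31/6) ≈ 1.81916, f(5.5) ≈ 1.87180.
T_6 = (Δt/2)·[f(t_0) + 2f(t_1) + ... + 2f(t_{5}) + f(t_6)].
Sum ≈ 3.39773.

3.39773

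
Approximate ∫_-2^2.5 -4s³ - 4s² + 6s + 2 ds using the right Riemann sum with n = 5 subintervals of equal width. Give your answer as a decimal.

-77.49

Δs = (2.5 − (-2))/5 = 0.9.
Right endpoints: -1.1, -0.2, 0.7, 1.6, 2.5.
f(-1.1) = -4.116, f(-0.2) = 0.672, f(0.7) = 2.868, f(1.6) = -15.024, f(2.5) = -70.5.
Sum = Δs · [f(-1.1) + f(-0.2) + f(0.7) + f(1.6) + f(2.5)].
Sum = -77.49.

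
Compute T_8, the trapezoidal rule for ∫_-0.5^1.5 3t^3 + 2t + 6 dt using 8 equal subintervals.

Δt = (1.5 − (-0.5))/8 = 0.25.
f(-0.5) = 4.625, f(-0.25) = 5.453125, f(0) = 6, f(0.25) = 6.546875, f(0.5) = 7.375, f(0.75) = 8.765625, f(1) = 11, f(1.25) = 14.359375, f(1.5) = 19.125.
T_8 = (Δt/2)·[f(t_0) + 2f(t_1) + ... + 2f(t_{7}) + f(t_8)].
Sum = 17.84375.

17.84375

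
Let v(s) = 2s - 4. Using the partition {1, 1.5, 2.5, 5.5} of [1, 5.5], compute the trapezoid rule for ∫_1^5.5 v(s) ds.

Subinterval widths: 0.5, 1, 3.
v(1) = -2, v(1.5) = -1, v(2.5) = 1, v(5.5) = 7.
On each subinterval the trapezoid contributes (Δs_i/2)·[v(s_{i-1}) + v(s_i)].
Sum = 11.25.

11.25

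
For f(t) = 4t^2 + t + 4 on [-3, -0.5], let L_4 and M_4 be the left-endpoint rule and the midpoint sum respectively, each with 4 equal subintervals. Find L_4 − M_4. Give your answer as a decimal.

L_4 = 52.265625.
M_4 = 41.1328125.
L_4 − M_4 = 11.1328125.

11.1328125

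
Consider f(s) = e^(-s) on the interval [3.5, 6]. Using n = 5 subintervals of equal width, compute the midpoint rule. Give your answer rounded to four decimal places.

0.0274

Δs = (6 − 3.5)/5 = 0.5.
Midpoints: 3.75, 4.25, 4.75, 5.25, 5.75.
f(3.75) ≈ 0.0235, f(4.25) ≈ 0.0143, f(4.75) ≈ 0.0087, f(5.25) ≈ 0.0052, f(5.75) ≈ 0.0032.
Sum = Δs · [f(3.75) + f(4.25) + f(4.75) + f(5.25) + f(5.75)].
Sum ≈ 0.0274.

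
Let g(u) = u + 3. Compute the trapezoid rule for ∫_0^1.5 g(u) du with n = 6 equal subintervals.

Δu = (1.5 − 0)/6 = 0.25.
g(0) = 3, g(0.25) = 3.25, g(0.5) = 3.5, g(0.75) = 3.75, g(1) = 4, g(1.25) = 4.25, g(1.5) = 4.5.
T_6 = (Δu/2)·[g(u_0) + 2g(u_1) + ... + 2g(u_{5}) + g(u_6)].
Sum = 5.625.

5.625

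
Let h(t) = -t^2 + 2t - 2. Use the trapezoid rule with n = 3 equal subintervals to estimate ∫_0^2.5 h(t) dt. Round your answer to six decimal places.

Δt = (2.5 − 0)/3 = 5/6.
h(0) = -2, h(5/6) = -37/36, h(5/3) = -13/9, h(2.5) = -3.25.
T_3 = (Δt/2)·[h(t_0) + 2h(t_1) + 2h(t_2) + h(t_3)].
Sum ≈ -4.247685.

-4.247685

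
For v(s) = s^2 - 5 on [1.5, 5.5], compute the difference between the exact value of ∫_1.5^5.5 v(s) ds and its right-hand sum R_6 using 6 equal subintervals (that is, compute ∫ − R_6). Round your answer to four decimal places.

Exact integral: ∫_1.5^5.5 v(s) ds ≈ 34.333333.
R_6 ≈ 43.962963.
Error ≈ 34.333333 − 43.962963 ≈ -9.6296.

-9.6296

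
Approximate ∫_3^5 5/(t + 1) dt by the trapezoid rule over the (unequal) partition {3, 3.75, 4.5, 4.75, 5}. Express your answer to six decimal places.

Subinterval widths: 0.75, 0.75, 0.25, 0.25.
f(3) = 1.25, f(3.75) = 20/19, f(4.5) = 10/11, f(4.75) = 20/23, f(5) = 5/6.
On each subinterval the trapezoid contributes (Δt_i/2)·[f(t_{i-1}) + f(t_i)].
Sum ≈ 2.034327.

2.034327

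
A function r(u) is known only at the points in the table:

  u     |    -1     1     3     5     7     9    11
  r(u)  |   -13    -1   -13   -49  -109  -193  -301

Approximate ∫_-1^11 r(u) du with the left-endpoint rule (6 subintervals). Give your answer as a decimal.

-756

Δu = 2.
Sum = 2·[(-13) + (-1) + (-13) + (-49) + (-109) + (-193)] = -756.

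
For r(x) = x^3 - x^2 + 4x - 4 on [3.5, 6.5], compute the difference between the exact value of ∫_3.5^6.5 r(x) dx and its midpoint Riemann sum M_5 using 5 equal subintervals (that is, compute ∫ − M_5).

1.26

Exact integral: ∫_3.5^6.5 r(x) dx = 379.5.
M_5 = 378.24.
Error = 379.5 − 378.24 = 1.26.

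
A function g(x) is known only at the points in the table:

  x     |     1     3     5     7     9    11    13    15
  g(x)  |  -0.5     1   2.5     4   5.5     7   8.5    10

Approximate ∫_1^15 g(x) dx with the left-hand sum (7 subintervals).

Δx = 2.
Sum = 2·[(-0.5) + 1 + 2.5 + 4 + 5.5 + 7 + 8.5] = 56.

56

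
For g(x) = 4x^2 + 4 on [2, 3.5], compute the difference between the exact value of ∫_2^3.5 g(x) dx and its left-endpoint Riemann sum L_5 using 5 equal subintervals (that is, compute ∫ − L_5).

4.86

Exact integral: ∫_2^3.5 g(x) dx = 52.5.
L_5 = 47.64.
Error = 52.5 − 47.64 = 4.86.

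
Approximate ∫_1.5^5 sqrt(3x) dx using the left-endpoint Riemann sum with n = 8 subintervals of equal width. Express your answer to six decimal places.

10.400358

Δx = (5 − 1.5)/8 = 0.4375.
Left endpoints: 1.5, 1.9375, 2.375, 2.8125, 3.25, 3.6875, 4.125, 4.5625.
f(1.5) ≈ 2.121320, f(1.9375) ≈ 2.410913, f(2.375) ≈ 2.669270, f(2.8125) ≈ 2.904738, f(3.25) ≈ 3.122499, f(3.6875) ≈ 3.326034, f(4.125) ≈ 3.517812, f(4.5625) ≈ 3.699662.
Sum = Δx · [f(1.5) + f(1.9375) + f(2.375) + ...].
Sum ≈ 10.400358.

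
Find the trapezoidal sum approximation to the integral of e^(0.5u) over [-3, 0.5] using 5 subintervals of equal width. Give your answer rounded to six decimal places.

Δu = (0.5 − (-3))/5 = 0.7.
f(-3) ≈ 0.223130, f(-2.3) ≈ 0.316637, f(-1.6) ≈ 0.449329, f(-0.9) ≈ 0.637628, f(-0.2) ≈ 0.904837, f(0.5) ≈ 1.284025.
T_5 = (Δu/2)·[f(u_0) + 2f(u_1) + ... + 2f(u_{4}) + f(u_5)].
Sum ≈ 2.143406.

2.143406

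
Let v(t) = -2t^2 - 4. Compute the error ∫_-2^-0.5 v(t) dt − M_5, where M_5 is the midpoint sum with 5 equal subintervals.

Exact integral: ∫_-2^-0.5 v(t) dt = -11.25.
M_5 = -11.2275.
Error = -11.25 − (-11.2275) = -0.0225.

-0.0225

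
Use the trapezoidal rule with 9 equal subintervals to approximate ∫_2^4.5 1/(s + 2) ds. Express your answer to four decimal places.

0.4858

Δs = (4.5 − 2)/9 = 5/18.
f(2) = 0.25, f(41/18) = 18/77, f(23/9) = 9/41, f(17/6) = 6/29, f(28/9) = 9/46, f(61/18) = 18/97, f(11/3) = 3/17, f(71/18) = 18/107, f(38/9) = 9/56, f(4.5) = 2/13.
T_9 = (Δs/2)·[f(s_0) + 2f(s_1) + ... + 2f(s_{8}) + f(s_9)].
Sum ≈ 0.4858.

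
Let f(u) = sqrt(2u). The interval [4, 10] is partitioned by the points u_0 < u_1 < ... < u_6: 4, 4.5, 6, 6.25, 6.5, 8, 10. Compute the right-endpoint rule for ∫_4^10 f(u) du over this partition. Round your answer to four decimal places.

23.4257

Subinterval widths: 0.5, 1.5, 0.25, 0.25, 1.5, 2.
Right endpoints: 4.5, 6, 6.25, 6.5, 8, 10.
f(4.5) ≈ 3.0000, f(6) ≈ 3.4641, f(6.25) ≈ 3.5355, f(6.5) ≈ 3.6056, f(8) ≈ 4.0000, f(10) ≈ 4.4721.
Sum = Σ Δu_i · f(u_i).
Sum ≈ 23.4257.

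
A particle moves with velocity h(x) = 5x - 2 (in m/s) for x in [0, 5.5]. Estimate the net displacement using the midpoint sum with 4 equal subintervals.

64.625

Δx = (5.5 − 0)/4 = 1.375.
Midpoints: 0.6875, 2.0625, 3.4375, 4.8125.
h(0.6875) = 1.4375, h(2.0625) = 8.3125, h(3.4375) = 15.1875, h(4.8125) = 22.0625.
Sum = Δx · [h(0.6875) + h(2.0625) + h(3.4375) + h(4.8125)].
Sum = 64.625.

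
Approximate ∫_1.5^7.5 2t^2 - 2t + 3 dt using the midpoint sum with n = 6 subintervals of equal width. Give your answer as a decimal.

242

Δt = (7.5 − 1.5)/6 = 1.
Midpoints: 2, 3, 4, 5, 6, 7.
f(2) = 7, f(3) = 15, f(4) = 27, f(5) = 43, f(6) = 63, f(7) = 87.
Sum = Δt · [f(2) + f(3) + f(4) + ...].
Sum = 242.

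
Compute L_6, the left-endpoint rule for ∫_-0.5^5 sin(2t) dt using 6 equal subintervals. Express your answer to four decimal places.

Δt = (5 − (-0.5))/6 = 11/12.
Left endpoints: -0.5, 5/12, 4/3, 2.25, 19/6, 49/12.
f(-0.5) ≈ -0.8415, f(5/12) ≈ 0.7402, f(4/3) ≈ 0.4573, f(2.25) ≈ -0.9775, f(19/6) ≈ 0.0501, f(49/12) ≈ 0.9515.
Sum = Δt · [f(-0.5) + f(5/12) + f(4/3) + ...].
Sum ≈ 0.3484.

0.3484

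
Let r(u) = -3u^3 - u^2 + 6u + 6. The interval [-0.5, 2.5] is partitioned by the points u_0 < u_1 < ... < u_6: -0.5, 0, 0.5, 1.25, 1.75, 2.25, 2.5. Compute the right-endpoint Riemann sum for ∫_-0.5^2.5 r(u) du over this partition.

-7.47265625

Subinterval widths: 0.5, 0.5, 0.75, 0.5, 0.5, 0.25.
Right endpoints: 0, 0.5, 1.25, 1.75, 2.25, 2.5.
r(0) = 6, r(0.5) = 8.375, r(1.25) = 6.078125, r(1.75) = -2.640625, r(2.25) = -19.734375, r(2.5) = -32.125.
Sum = Σ Δu_i · r(u_i).
Sum = -7.47265625.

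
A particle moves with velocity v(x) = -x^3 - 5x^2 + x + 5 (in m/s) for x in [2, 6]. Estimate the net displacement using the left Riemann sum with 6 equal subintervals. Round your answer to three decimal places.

-514.370

Δx = (6 − 2)/6 = 2/3.
Left endpoints: 2, 8/3, 10/3, 4, 14/3, 16/3.
v(2) = -21, v(8/3) = -1265/27, v(10/3) = -2275/27, v(4) = -135, v(14/3) = -5423/27, v(16/3) = -7657/27.
Sum = Δx · [v(2) + v(8/3) + v(10/3) + ...].
Sum ≈ -514.370.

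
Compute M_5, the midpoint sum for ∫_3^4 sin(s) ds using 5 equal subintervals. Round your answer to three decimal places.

Δs = (4 − 3)/5 = 0.2.
Midpoints: 3.1, 3.3, 3.5, 3.7, 3.9.
f(3.1) ≈ 0.042, f(3.3) ≈ -0.158, f(3.5) ≈ -0.351, f(3.7) ≈ -0.530, f(3.9) ≈ -0.688.
Sum = Δs · [f(3.1) + f(3.3) + f(3.5) + f(3.7) + f(3.9)].
Sum ≈ -0.337.

-0.337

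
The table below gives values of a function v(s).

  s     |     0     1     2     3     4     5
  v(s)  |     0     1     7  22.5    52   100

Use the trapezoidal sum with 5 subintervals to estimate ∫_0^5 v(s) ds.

132.5

Δs = 1.
T_5 = (1/2)·[0 + 2·1 + 2·7 + 2·22.5 + 2·52 + 100] = 132.5.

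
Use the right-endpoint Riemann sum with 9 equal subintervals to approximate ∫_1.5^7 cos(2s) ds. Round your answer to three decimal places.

0.715

Δs = (7 − 1.5)/9 = 11/18.
Right endpoints: 19/9, 49/18, 10/3, 71/18, 41/9, 31/6, 52/9, 115/18, 7.
f(19/9) ≈ -0.471, f(49/18) ≈ 0.668, f(10/3) ≈ 0.927, f(71/18) ≈ -0.035, f(41/9) ≈ -0.951, f(31/6) ≈ -0.615, f(52/9) ≈ 0.531, f(115/18) ≈ 0.978, f(7) ≈ 0.137.
Sum = Δs · [f(19/9) + f(49/18) + f(10/3) + ...].
Sum ≈ 0.715.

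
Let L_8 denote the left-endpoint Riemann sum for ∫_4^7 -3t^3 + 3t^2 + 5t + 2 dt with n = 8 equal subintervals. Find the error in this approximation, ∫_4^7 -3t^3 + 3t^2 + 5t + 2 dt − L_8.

-132.29296875

Exact integral: ∫_4^7 f(t) dt = -1241.25.
L_8 = -1108.95703125.
Error = -1241.25 − (-1108.95703125) = -132.29296875.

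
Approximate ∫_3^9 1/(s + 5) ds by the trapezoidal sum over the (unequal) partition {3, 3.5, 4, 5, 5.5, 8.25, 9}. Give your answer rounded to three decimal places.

0.562

Subinterval widths: 0.5, 0.5, 1, 0.5, 2.75, 0.75.
f(3) = 0.125, f(3.5) = 2/17, f(4) = 1/9, f(5) = 0.1, f(5.5) = 2/21, f(8.25) = 4/53, f(9) = 1/14.
On each subinterval the trapezoid contributes (Δs_i/2)·[f(s_{i-1}) + f(s_i)].
Sum ≈ 0.562.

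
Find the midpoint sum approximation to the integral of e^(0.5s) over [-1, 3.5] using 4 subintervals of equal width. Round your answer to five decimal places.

10.16165

Δs = (3.5 − (-1))/4 = 1.125.
Midpoints: -0.4375, 0.6875, 1.8125, 2.9375.
f(-0.4375) ≈ 0.80352, f(0.6875) ≈ 1.41023, f(1.8125) ≈ 2.47502, f(2.9375) ≈ 4.34380.
Sum = Δs · [f(-0.4375) + f(0.6875) + f(1.8125) + f(2.9375)].
Sum ≈ 10.16165.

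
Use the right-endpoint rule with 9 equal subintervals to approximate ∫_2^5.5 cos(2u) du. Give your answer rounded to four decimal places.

0.0126

Δu = (5.5 − 2)/9 = 7/18.
Right endpoints: 43/18, 25/9, 19/6, 32/9, 71/18, 13/3, 85/18, 46/9, 5.5.
f(43/18) ≈ 0.0653, f(25/9) ≈ 0.7468, f(19/6) ≈ 0.9987, f(32/9) ≈ 0.6764, f(71/18) ≈ -0.0349, f(13/3) ≈ -0.7261, f(85/18) ≈ -0.9998, f(46/9) ≈ -0.6985, f(5.5) ≈ 0.0044.
Sum = Δu · [f(43/18) + f(25/9) + f(19/6) + ...].
Sum ≈ 0.0126.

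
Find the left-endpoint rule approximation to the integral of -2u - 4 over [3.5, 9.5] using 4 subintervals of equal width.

-93

Δu = (9.5 − 3.5)/4 = 1.5.
Left endpoints: 3.5, 5, 6.5, 8.
f(3.5) = -11, f(5) = -14, f(6.5) = -17, f(8) = -20.
Sum = Δu · [f(3.5) + f(5) + f(6.5) + f(8)].
Sum = -93.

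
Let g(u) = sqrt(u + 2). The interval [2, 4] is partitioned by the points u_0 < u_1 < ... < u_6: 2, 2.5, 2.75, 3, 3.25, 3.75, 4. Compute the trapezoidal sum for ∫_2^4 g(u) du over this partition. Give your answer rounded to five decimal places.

Subinterval widths: 0.5, 0.25, 0.25, 0.25, 0.5, 0.25.
g(2) ≈ 2.00000, g(2.5) ≈ 2.12132, g(2.75) ≈ 2.17945, g(3) ≈ 2.23607, g(3.25) ≈ 2.29129, g(3.75) ≈ 2.39792, g(4) ≈ 2.44949.
On each subinterval the trapezoid contributes (Δu_i/2)·[g(u_{i-1}) + g(u_i)].
Sum ≈ 4.46401.

4.46401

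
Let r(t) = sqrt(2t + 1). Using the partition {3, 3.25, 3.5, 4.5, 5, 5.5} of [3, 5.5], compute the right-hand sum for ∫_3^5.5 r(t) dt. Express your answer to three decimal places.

Subinterval widths: 0.25, 0.25, 1, 0.5, 0.5.
Right endpoints: 3.25, 3.5, 4.5, 5, 5.5.
r(3.25) ≈ 2.739, r(3.5) ≈ 2.828, r(4.5) ≈ 3.162, r(5) ≈ 3.317, r(5.5) ≈ 3.464.
Sum = Σ Δt_i · r(t_i).
Sum ≈ 7.944.

7.944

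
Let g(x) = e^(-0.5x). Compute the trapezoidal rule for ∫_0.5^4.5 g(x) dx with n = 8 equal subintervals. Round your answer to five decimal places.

1.35381

Δx = (4.5 − 0.5)/8 = 0.5.
g(0.5) ≈ 0.77880, g(1) ≈ 0.60653, g(1.5) ≈ 0.47237, g(2) ≈ 0.36788, g(2.5) ≈ 0.28650, g(3) ≈ 0.22313, g(3.5) ≈ 0.17377, g(4) ≈ 0.13534, g(4.5) ≈ 0.10540.
T_8 = (Δx/2)·[g(x_0) + 2g(x_1) + ... + 2g(x_{7}) + g(x_8)].
Sum ≈ 1.35381.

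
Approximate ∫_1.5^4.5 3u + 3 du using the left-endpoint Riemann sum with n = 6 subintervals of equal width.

Δu = (4.5 − 1.5)/6 = 0.5.
Left endpoints: 1.5, 2, 2.5, 3, 3.5, 4.
f(1.5) = 7.5, f(2) = 9, f(2.5) = 10.5, f(3) = 12, f(3.5) = 13.5, f(4) = 15.
Sum = Δu · [f(1.5) + f(2) + f(2.5) + ...].
Sum = 33.75.

33.75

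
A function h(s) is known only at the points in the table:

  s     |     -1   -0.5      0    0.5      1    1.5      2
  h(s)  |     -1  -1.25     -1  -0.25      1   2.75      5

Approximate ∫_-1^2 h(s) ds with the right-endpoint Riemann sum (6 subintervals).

3.125

Δs = 0.5.
Sum = 0.5·[(-1.25) + (-1) + (-0.25) + 1 + 2.75 + 5] = 3.125.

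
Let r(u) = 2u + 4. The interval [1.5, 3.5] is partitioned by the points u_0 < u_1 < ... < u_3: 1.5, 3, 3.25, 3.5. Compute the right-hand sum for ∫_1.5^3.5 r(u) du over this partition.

Subinterval widths: 1.5, 0.25, 0.25.
Right endpoints: 3, 3.25, 3.5.
r(3) = 10, r(3.25) = 10.5, r(3.5) = 11.
Sum = Σ Δu_i · r(u_i).
Sum = 20.375.

20.375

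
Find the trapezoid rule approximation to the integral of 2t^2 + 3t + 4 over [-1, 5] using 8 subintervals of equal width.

145.125

Δt = (5 − (-1))/8 = 0.75.
f(-1) = 3, f(-0.25) = 3.375, f(0.5) = 6, f(1.25) = 10.875, f(2) = 18, f(2.75) = 27.375, f(3.5) = 39, f(4.25) = 52.875, f(5) = 69.
T_8 = (Δt/2)·[f(t_0) + 2f(t_1) + ... + 2f(t_{7}) + f(t_8)].
Sum = 145.125.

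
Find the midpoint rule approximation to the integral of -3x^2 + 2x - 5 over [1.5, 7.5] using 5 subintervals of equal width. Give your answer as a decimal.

-392.34

Δx = (7.5 − 1.5)/5 = 1.2.
Midpoints: 2.1, 3.3, 4.5, 5.7, 6.9.
f(2.1) = -14.03, f(3.3) = -31.07, f(4.5) = -56.75, f(5.7) = -91.07, f(6.9) = -134.03.
Sum = Δx · [f(2.1) + f(3.3) + f(4.5) + f(5.7) + f(6.9)].
Sum = -392.34.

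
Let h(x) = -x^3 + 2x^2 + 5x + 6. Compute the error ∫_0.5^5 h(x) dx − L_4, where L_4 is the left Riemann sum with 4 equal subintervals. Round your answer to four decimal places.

-23.8096

Exact integral: ∫_0.5^5 h(x) dx = 15.890625.
L_4 ≈ 39.700195.
Error ≈ 15.890625 − 39.700195 ≈ -23.8096.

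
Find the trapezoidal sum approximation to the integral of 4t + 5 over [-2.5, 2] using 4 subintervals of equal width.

Δt = (2 − (-2.5))/4 = 1.125.
f(-2.5) = -5, f(-1.375) = -0.5, f(-0.25) = 4, f(0.875) = 8.5, f(2) = 13.
T_4 = (Δt/2)·[f(t_0) + 2f(t_1) + 2f(t_2) + 2f(t_3) + f(t_4)].
Sum = 18.

18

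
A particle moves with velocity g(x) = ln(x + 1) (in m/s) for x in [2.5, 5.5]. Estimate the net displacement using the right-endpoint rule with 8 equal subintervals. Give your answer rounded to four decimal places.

Δx = (5.5 − 2.5)/8 = 0.375.
Right endpoints: 2.875, 3.25, 3.625, 4, 4.375, 4.75, 5.125, 5.5.
g(2.875) ≈ 1.3545, g(3.25) ≈ 1.4469, g(3.625) ≈ 1.5315, g(4) ≈ 1.6094, g(4.375) ≈ 1.6818, g(4.75) ≈ 1.7492, g(5.125) ≈ 1.8124, g(5.5) ≈ 1.8718.
Sum = Δx · [g(2.875) + g(3.25) + g(3.625) + ...].
Sum ≈ 4.8966.

4.8966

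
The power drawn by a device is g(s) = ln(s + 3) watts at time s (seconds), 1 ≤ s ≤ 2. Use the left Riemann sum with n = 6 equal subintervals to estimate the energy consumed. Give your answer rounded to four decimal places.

1.4833

Δs = (2 − 1)/6 = 1/6.
Left endpoints: 1, 7/6, 4/3, 1.5, 5/3, 11/6.
g(1) ≈ 1.3863, g(7/6) ≈ 1.4271, g(4/3) ≈ 1.4663, g(1.5) ≈ 1.5041, g(5/3) ≈ 1.5404, g(11/6) ≈ 1.5755.
Sum = Δs · [g(1) + g(7/6) + g(4/3) + ...].
Sum ≈ 1.4833.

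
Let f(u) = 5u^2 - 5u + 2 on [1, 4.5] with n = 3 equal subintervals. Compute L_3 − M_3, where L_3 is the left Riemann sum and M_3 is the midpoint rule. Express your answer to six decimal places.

-39.982639

L_3 ≈ 67.11574074.
M_3 ≈ 107.09837963.
L_3 − M_3 ≈ -39.982639.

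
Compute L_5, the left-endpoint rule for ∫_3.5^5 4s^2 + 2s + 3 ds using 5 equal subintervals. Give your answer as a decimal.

118.74

Δs = (5 − 3.5)/5 = 0.3.
Left endpoints: 3.5, 3.8, 4.1, 4.4, 4.7.
f(3.5) = 59, f(3.8) = 68.36, f(4.1) = 78.44, f(4.4) = 89.24, f(4.7) = 100.76.
Sum = Δs · [f(3.5) + f(3.8) + f(4.1) + f(4.4) + f(4.7)].
Sum = 118.74.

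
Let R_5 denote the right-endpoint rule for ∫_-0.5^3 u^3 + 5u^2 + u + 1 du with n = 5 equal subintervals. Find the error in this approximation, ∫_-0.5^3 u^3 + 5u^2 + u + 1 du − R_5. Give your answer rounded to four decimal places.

Exact integral: ∫_-0.5^3 f(u) du ≈ 73.317708.
R_5 = 101.85.
Error ≈ 73.317708 − 101.85 ≈ -28.5323.

-28.5323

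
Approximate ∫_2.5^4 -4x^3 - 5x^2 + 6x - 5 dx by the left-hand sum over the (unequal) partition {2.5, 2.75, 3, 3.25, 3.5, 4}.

Subinterval widths: 0.25, 0.25, 0.25, 0.25, 0.5.
Left endpoints: 2.5, 2.75, 3, 3.25, 3.5.
f(2.5) = -83.75, f(2.75) = -109.5, f(3) = -140, f(3.25) = -175.625, f(3.5) = -216.75.
Sum = Σ Δx_i · f(x_i).
Sum = -235.59375.

-235.59375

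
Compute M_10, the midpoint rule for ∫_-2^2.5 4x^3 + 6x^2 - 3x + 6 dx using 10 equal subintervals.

Δx = (2.5 − (-2))/10 = 0.45.
Midpoints: -1.775, -1.325, -0.875, -0.425, 0.025, 0.475, 0.925, 1.375, 1.825, 2.275.
f(-1.775) = 7.8593125, f(-1.325) = 11.2039375, f(-0.875) = 10.5390625, f(-0.425) = 8.0516875, f(0.025) = 5.9288125, f(0.475) = 6.3574375, f(0.925) = 11.5245625, f(1.375) = 23.6171875, f(1.825) = 44.8223125, f(2.275) = 77.3269375.
Sum = Δx · [f(-1.775) + f(-1.325) + f(-0.875) + ...].
Sum = 93.2540625.

93.2540625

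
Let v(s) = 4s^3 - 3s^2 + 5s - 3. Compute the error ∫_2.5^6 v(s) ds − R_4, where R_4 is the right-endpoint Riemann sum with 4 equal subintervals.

-340.703125

Exact integral: ∫_2.5^6 v(s) ds = 1120.4375.
R_4 = 1461.140625.
Error = 1120.4375 − 1461.140625 = -340.703125.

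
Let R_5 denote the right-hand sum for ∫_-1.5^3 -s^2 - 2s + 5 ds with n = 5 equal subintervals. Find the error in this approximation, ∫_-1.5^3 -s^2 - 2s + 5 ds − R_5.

7.695

Exact integral: ∫_-1.5^3 f(s) ds = 5.625.
R_5 = -2.07.
Error = 5.625 − (-2.07) = 7.695.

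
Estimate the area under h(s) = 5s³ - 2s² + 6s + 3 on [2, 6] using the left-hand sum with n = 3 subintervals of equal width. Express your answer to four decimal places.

971.4074

Δs = (6 − 2)/3 = 4/3.
Left endpoints: 2, 10/3, 14/3.
h(2) = 47, h(10/3) = 5021/27, h(14/3) = 13381/27.
Sum = Δs · [h(2) + h(10/3) + h(14/3)].
Sum ≈ 971.4074.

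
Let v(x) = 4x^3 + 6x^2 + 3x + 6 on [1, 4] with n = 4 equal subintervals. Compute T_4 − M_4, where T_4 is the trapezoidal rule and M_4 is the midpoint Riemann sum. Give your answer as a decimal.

15.1875

T_4 = 431.625.
M_4 = 416.4375.
T_4 − M_4 = 15.1875.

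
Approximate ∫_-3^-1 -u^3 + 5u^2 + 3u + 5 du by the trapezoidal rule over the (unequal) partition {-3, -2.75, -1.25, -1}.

67.578125

Subinterval widths: 0.25, 1.5, 0.25.
f(-3) = 68, f(-2.75) = 55.359375, f(-1.25) = 11.015625, f(-1) = 8.
On each subinterval the trapezoid contributes (Δu_i/2)·[f(u_{i-1}) + f(u_i)].
Sum = 67.578125.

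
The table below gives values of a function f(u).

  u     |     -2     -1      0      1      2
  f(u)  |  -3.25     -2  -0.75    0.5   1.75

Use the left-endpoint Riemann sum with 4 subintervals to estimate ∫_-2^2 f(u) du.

-5.5

Δu = 1.
Sum = 1·[(-3.25) + (-2) + (-0.75) + 0.5] = -5.5.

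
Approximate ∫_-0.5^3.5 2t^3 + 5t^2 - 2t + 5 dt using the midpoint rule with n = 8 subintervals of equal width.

153.5

Δt = (3.5 − (-0.5))/8 = 0.5.
Midpoints: -0.25, 0.25, 0.75, 1.25, 1.75, 2.25, 2.75, 3.25.
f(-0.25) = 5.78125, f(0.25) = 4.84375, f(0.75) = 7.15625, f(1.25) = 14.21875, f(1.75) = 27.53125, f(2.25) = 48.59375, f(2.75) = 78.90625, f(3.25) = 119.96875.
Sum = Δt · [f(-0.25) + f(0.25) + f(0.75) + ...].
Sum = 153.5.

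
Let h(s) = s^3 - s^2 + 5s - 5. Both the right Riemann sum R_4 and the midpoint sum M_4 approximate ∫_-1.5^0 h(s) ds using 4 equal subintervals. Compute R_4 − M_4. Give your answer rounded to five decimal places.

2.28955

R_4 ≈ -13.1689453.
M_4 ≈ -15.4584961.
R_4 − M_4 ≈ 2.28955.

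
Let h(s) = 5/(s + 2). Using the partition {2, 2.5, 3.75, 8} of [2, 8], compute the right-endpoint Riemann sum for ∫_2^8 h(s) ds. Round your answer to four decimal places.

Subinterval widths: 0.5, 1.25, 4.25.
Right endpoints: 2.5, 3.75, 8.
h(2.5) = 10/9, h(3.75) = 20/23, h(8) = 0.5.
Sum = Σ Δs_i · h(s_i).
Sum ≈ 3.7675.

3.7675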